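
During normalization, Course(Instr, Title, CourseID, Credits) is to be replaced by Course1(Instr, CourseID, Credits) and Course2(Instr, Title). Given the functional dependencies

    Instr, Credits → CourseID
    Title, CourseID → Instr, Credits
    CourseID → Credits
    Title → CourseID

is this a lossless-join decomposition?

No

Common attributes: Course1 ∩ Course2 = {Instr}.
No dependency enlarges {Instr}, so (Instr)⁺ = {Instr}.
The closure contains neither all of Course1 = {Instr, CourseID, Credits} nor all of Course2 = {Instr, Title}, so the common attributes are not a superkey of either fragment. The join is lossy.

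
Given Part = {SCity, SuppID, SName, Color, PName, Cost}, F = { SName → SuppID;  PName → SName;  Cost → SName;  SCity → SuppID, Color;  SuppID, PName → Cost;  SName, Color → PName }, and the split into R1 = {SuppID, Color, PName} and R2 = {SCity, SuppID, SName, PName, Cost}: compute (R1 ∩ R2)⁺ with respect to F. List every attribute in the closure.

SuppID, SName, PName, Cost

R1 ∩ R2 = {SuppID, PName}.
PName → SName applies, adding SName
SuppID, PName → Cost applies, adding Cost
Closure: {SuppID, SName, PName, Cost}.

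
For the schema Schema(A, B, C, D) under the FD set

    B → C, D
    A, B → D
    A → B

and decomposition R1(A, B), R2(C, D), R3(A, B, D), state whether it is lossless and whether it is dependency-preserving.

Lossless test (chase): Rows 1 and 3 agree on B; apply B→C, D and equate their C, D entries. No row becomes fully distinguished — the join is lossy.
Dependency preservation: the restricted closure of {B} across the fragments never reaches {C, D}, so B → C, D cannot be enforced without a join — not preserved.

lossy and not dependency-preserving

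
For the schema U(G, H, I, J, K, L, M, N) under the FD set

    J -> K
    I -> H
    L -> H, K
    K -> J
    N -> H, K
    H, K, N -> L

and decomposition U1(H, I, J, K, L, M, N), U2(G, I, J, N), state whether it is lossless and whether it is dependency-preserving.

Lossless test: (I, J, N)⁺ = {H, I, J, K, L, N}, which is a superkey of neither fragment — lossy.
Dependency preservation: every FD's attributes lie within a single fragment, so each can be enforced locally — preserved.

lossy but dependency-preserving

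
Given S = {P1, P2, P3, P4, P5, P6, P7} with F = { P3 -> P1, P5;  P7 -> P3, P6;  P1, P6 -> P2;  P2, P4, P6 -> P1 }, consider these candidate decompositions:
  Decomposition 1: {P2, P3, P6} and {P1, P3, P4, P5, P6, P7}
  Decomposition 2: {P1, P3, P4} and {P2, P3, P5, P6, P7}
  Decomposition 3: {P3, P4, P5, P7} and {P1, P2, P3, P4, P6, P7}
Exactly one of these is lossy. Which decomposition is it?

Decomposition 2

Decomposition 1: common = {P3, P6}, closure = {P1, P2, P3, P5, P6} → lossless.
Decomposition 2: common = {P3}, closure = {P1, P3, P5} → lossy.
Decomposition 3: common = {P3, P4, P7}, closure = {P1, P2, P3, P4, P5, P6, P7} → lossless.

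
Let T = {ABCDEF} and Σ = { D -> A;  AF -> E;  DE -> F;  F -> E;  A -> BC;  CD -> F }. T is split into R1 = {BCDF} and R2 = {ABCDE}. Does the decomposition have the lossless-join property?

Yes

Common attributes: R1 ∩ R2 = {BCD}.
Closure of {BCD}: D → A applies, adding A; CD → F applies, adding F; AF → E applies, adding E. So (BCD)⁺ = {ABCDEF}.
This closure contains every attribute of R1, so R1 ∩ R2 → R1. The join is lossless.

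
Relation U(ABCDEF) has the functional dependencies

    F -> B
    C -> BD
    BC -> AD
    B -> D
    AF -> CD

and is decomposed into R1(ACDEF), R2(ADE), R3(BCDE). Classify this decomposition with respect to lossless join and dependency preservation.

lossless but not dependency-preserving

Lossless test (chase): Rows 1 and 3 agree on C; apply C→BD and equate their BD entries. Rows 1 and 3 agree on BC; apply BC→AD and equate their AD entries. Row 1 is now all distinguished symbols — the join is lossless.
Dependency preservation: the restricted closure of {F} across the fragments never reaches {B}, so F → B cannot be enforced without a join — not preserved.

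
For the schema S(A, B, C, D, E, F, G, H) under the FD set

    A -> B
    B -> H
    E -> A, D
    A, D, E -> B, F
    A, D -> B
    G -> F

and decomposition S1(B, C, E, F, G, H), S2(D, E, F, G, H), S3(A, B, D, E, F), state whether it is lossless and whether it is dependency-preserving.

lossless and dependency-preserving

Lossless test (chase): Rows 1 and 3 agree on B; apply B→H and equate their H entries. Rows 1 and 2 agree on E; apply E→A, D and equate their A, D entries. Rows 1 and 3 agree on E; apply E→A, D and equate their A, D entries. Rows 1 and 2 agree on A, D, E; apply A, D, E→B, F and equate their B, F entries. Row 1 is now all distinguished symbols — the join is lossless.
Dependency preservation: every FD's attributes lie within a single fragment, so each can be enforced locally — preserved.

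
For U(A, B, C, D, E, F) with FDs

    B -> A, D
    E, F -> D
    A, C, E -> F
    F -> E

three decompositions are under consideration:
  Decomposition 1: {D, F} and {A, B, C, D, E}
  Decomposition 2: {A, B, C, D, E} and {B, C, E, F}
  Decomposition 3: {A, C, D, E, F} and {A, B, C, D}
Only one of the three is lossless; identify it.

Decomposition 1: common = {D}, closure = {D} → lossy.
Decomposition 2: common = {B, C, E}, closure = {A, B, C, D, E, F} → lossless.
Decomposition 3: common = {A, C, D}, closure = {A, C, D} → lossy.

Decomposition 2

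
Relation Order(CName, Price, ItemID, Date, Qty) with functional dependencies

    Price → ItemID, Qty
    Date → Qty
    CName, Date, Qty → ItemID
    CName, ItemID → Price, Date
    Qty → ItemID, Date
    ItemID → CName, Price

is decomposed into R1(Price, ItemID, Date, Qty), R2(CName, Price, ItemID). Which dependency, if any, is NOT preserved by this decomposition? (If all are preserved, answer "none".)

Price → ItemID, Qty lies within R1.
Date → Qty lies within R1.
CName, Date, Qty → ItemID: restricted closure across fragments reaches ItemID.
CName, ItemID → Price, Date: restricted closure across fragments reaches Price, Date.
Qty → ItemID, Date lies within R1.
ItemID → CName, Price lies within R2.
Every dependency is enforceable on the fragments, so the decomposition is dependency-preserving.

none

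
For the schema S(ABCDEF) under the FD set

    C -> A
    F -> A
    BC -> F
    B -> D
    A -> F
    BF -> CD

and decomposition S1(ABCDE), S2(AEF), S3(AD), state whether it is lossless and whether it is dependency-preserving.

Lossless test (chase): Rows 1 and 2 agree on A; apply A→F and equate their F entries. Rows 1 and 3 agree on A; apply A→F and equate their F entries. Row 1 is now all distinguished symbols — the join is lossless.
Dependency preservation: BC → F; BF → CD are not contained in any single fragment, but the restricted closure of each left-hand side across the fragments still reaches the right-hand side; the remaining FDs each lie inside some fragment. All dependencies are preserved.

lossless and dependency-preserving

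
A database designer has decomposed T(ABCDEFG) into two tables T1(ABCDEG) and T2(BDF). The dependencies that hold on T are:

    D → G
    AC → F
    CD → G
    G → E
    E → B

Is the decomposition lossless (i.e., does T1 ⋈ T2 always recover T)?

No

Common attributes: T1 ∩ T2 = {BD}.
Closure of {BD}: D → G applies, adding G; G → E applies, adding E. So (BD)⁺ = {BDEG}.
The closure contains neither all of T1 = {ABCDEG} nor all of T2 = {BDF}, so the common attributes are not a superkey of either fragment. The join is lossy.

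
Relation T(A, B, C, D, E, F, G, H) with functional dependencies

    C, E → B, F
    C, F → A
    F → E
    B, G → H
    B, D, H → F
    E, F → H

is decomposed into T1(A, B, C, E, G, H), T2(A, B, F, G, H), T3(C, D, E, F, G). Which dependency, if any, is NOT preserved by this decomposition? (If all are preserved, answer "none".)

B, D, H → F

Check B, D, H → F: no single fragment contains all of {B, D, F, H}, and the restricted closure of {B, D, H} across the fragments never reaches {F}.
C, E → B, F is preserved.
C, F → A is preserved.
F → E is preserved.
B, G → H is preserved.
E, F → H is preserved.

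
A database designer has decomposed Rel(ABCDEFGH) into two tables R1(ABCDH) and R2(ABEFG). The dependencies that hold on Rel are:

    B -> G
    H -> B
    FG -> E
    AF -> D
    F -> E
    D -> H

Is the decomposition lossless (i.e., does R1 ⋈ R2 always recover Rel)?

No

Common attributes: R1 ∩ R2 = {AB}.
Closure of {AB}: B → G applies, adding G. So (AB)⁺ = {ABG}.
The closure contains neither all of R1 = {ABCDH} nor all of R2 = {ABEFG}, so the common attributes are not a superkey of either fragment. The join is lossy.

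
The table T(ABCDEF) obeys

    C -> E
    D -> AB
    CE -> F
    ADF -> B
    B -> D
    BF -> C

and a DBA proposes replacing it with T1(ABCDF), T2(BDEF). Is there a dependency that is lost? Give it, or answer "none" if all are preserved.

Check C → E: no single fragment contains all of {CE}, and the restricted closure of {C} across the fragments never reaches {E}.
D → AB is preserved.
CE → F is preserved.
ADF → B is preserved.
B → D is preserved.
BF → C is preserved.

C -> E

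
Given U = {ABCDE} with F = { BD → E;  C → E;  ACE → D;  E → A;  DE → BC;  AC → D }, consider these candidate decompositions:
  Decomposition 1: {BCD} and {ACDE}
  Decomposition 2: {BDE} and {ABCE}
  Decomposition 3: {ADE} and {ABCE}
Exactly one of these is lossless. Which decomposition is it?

Decomposition 1: common = {CD}, closure = {ABCDE} → lossless.
Decomposition 2: common = {BE}, closure = {ABE} → lossy.
Decomposition 3: common = {AE}, closure = {AE} → lossy.

Decomposition 1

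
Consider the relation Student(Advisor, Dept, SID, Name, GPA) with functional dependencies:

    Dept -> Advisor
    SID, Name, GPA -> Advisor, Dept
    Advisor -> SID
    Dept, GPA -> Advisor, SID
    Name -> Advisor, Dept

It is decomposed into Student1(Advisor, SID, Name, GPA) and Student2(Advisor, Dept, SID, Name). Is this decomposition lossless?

Yes

Common attributes: Student1 ∩ Student2 = {Advisor, SID, Name}.
Closure of {Advisor, SID, Name}: Name → Advisor, Dept applies, adding Dept. So (Advisor, SID, Name)⁺ = {Advisor, Dept, SID, Name}.
This closure contains every attribute of Student2, so Student1 ∩ Student2 → Student2. The join is lossless.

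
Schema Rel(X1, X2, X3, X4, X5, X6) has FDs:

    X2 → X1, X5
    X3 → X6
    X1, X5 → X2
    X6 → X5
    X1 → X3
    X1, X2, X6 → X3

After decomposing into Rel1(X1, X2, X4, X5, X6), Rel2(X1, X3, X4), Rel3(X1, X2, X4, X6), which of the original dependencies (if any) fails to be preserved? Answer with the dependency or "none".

Check X3 → X6: no single fragment contains all of {X3, X6}, and the restricted closure of {X3} across the fragments never reaches {X6}.
X2 → X1, X5 is preserved.
X1, X5 → X2 is preserved.
X6 → X5 is preserved.
X1 → X3 is preserved.
X1, X2, X6 → X3 is preserved.

X3 → X6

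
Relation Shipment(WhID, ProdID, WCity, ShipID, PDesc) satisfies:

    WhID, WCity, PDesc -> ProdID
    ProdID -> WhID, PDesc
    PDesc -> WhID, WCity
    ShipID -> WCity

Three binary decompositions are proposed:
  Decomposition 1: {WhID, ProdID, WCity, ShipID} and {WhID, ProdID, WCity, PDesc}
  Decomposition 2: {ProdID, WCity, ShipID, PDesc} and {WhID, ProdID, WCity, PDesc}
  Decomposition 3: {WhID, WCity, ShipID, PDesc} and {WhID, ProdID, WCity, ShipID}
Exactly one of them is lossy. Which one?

Decomposition 3

Decomposition 1: common = {WhID, ProdID, WCity}, closure = {WhID, ProdID, WCity, PDesc} → lossless.
Decomposition 2: common = {ProdID, WCity, PDesc}, closure = {WhID, ProdID, WCity, PDesc} → lossless.
Decomposition 3: common = {WhID, WCity, ShipID}, closure = {WhID, WCity, ShipID} → lossy.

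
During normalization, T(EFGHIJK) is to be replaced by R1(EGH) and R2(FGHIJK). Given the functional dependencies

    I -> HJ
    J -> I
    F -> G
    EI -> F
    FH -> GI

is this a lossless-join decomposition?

Common attributes: R1 ∩ R2 = {GH}.
No dependency enlarges {GH}, so (GH)⁺ = {GH}.
The closure contains neither all of R1 = {EGH} nor all of R2 = {FGHIJK}, so the common attributes are not a superkey of either fragment. The join is lossy.

No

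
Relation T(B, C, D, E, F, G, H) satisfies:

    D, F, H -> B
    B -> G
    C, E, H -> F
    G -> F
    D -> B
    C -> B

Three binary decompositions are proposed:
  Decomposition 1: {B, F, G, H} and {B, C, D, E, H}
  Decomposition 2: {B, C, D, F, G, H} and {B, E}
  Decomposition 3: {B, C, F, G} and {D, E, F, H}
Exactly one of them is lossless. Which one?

Decomposition 1: common = {B, H}, closure = {B, F, G, H} → lossless.
Decomposition 2: common = {B}, closure = {B, F, G} → lossy.
Decomposition 3: common = {F}, closure = {F} → lossy.

Decomposition 1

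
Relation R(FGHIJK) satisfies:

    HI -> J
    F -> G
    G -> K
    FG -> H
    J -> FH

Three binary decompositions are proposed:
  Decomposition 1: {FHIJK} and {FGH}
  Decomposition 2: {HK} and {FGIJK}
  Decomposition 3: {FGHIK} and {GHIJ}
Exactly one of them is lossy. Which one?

Decomposition 1: common = {FH}, closure = {FGHK} → lossless.
Decomposition 2: common = {K}, closure = {K} → lossy.
Decomposition 3: common = {GHI}, closure = {FGHIJK} → lossless.

Decomposition 2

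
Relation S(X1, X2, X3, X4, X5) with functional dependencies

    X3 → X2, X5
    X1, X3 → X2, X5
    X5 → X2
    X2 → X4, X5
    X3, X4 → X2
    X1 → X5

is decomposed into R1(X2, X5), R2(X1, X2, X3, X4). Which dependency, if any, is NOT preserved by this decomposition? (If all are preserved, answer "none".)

X3 → X2, X5: restricted closure across fragments reaches X2, X5.
X1, X3 → X2, X5: restricted closure across fragments reaches X2, X5.
X5 → X2 lies within R1.
X2 → X4, X5: restricted closure across fragments reaches X4, X5.
X3, X4 → X2 lies within R2.
X1 → X5: restricted closure across fragments reaches X5.
Every dependency is enforceable on the fragments, so the decomposition is dependency-preserving.

none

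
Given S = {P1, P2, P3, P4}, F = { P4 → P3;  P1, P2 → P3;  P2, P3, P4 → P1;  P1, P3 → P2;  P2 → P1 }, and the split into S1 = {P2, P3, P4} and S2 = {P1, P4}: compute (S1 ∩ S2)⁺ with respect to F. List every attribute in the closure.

P3, P4

S1 ∩ S2 = {P4}.
P4 → P3 applies, adding P3
Closure: {P3, P4}.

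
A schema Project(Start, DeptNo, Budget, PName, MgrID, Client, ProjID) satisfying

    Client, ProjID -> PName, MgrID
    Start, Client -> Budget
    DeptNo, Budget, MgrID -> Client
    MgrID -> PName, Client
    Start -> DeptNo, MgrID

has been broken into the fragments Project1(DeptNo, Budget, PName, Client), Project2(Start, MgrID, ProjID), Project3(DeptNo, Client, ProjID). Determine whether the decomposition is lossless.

Chase test. Columns are Start, DeptNo, Budget, PName, MgrID, Client, ProjID; row i has aⱼ where attribute j ∈ Projecti, else bᵢⱼ.
Initial tableau (one row per fragment):
  row 1: b11 a2 a3 a4 b15 a6 b17
  row 2: a1 b22 b23 b24 a5 b26 a7
  row 3: b31 a2 b33 b34 b35 a6 a7
No row becomes fully distinguished — the join is lossy.

No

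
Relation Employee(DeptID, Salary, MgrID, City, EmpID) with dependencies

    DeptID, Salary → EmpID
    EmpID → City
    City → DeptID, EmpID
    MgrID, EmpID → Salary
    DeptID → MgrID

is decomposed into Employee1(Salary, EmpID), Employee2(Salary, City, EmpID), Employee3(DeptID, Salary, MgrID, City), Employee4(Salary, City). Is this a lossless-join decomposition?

Yes

Chase test. Columns are DeptID, Salary, MgrID, City, EmpID; row i has aⱼ where attribute j ∈ Employeei, else bᵢⱼ.
Initial tableau (one row per fragment):
  row 1: b11 a2 b13 b14 a5
  row 2: b21 a2 b23 a4 a5
  row 3: a1 a2 a3 a4 b35
  row 4: b41 a2 b43 a4 b45
Rows 1 and 2 agree on EmpID; apply EmpID→City and equate their City entries.
Rows 1 and 2 agree on City; apply City→DeptID, EmpID and equate their DeptID, EmpID entries.
Rows 1 and 3 agree on City; apply City→DeptID, EmpID and equate their DeptID, EmpID entries.
Rows 1 and 4 agree on City; apply City→DeptID, EmpID and equate their DeptID, EmpID entries.
Rows 1 and 2 agree on DeptID; apply DeptID→MgrID and equate their MgrID entries.
Rows 1 and 3 agree on DeptID; apply DeptID→MgrID and equate their MgrID entries.
Rows 1 and 4 agree on DeptID; apply DeptID→MgrID and equate their MgrID entries.
Row 1 is now all distinguished symbols — the join is lossless.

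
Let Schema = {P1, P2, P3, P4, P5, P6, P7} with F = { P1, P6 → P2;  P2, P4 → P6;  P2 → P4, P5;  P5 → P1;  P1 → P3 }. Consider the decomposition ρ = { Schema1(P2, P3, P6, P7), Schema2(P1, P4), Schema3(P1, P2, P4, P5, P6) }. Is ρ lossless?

Yes

Chase test. Columns are P1, P2, P3, P4, P5, P6, P7; row i has aⱼ where attribute j ∈ Schemai, else bᵢⱼ.
Initial tableau (one row per fragment):
  row 1: b11 a2 a3 b14 b15 a6 a7
  row 2: a1 b22 b23 a4 b25 b26 b27
  row 3: a1 a2 b33 a4 a5 a6 b37
Rows 1 and 3 agree on P2; apply P2→P4, P5 and equate their P4, P5 entries.
Rows 1 and 3 agree on P5; apply P5→P1 and equate their P1 entries.
Rows 1 and 2 agree on P1; apply P1→P3 and equate their P3 entries.
Rows 1 and 3 agree on P1; apply P1→P3 and equate their P3 entries.
Row 1 is now all distinguished symbols — the join is lossless.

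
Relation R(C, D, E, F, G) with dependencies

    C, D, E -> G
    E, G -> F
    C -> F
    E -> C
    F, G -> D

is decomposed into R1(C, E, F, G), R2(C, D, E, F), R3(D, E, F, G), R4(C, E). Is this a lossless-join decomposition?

Chase test. Columns are C, D, E, F, G; row i has aⱼ where attribute j ∈ Ri, else bᵢⱼ.
Initial tableau (one row per fragment):
  row 1: a1 b12 a3 a4 a5
  row 2: a1 a2 a3 a4 b25
  row 3: b31 a2 a3 a4 a5
  row 4: a1 b42 a3 b44 b45
Rows 1 and 4 agree on C; apply C→F and equate their F entries.
Rows 1 and 3 agree on E; apply E→C and equate their C entries.
Rows 1 and 3 agree on F, G; apply F, G→D and equate their D entries.
Rows 1 and 2 agree on C, D, E; apply C, D, E→G and equate their G entries.
Row 1 is now all distinguished symbols — the join is lossless.

Yes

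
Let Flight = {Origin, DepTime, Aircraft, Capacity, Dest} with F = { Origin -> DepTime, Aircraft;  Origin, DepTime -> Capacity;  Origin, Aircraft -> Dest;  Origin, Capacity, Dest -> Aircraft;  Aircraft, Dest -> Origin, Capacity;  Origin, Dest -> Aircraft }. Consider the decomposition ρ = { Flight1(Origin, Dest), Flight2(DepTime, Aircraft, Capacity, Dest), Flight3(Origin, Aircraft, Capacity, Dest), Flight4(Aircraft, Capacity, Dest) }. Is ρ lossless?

Yes

Chase test. Columns are Origin, DepTime, Aircraft, Capacity, Dest; row i has aⱼ where attribute j ∈ Flighti, else bᵢⱼ.
Initial tableau (one row per fragment):
  row 1: a1 b12 b13 b14 a5
  row 2: b21 a2 a3 a4 a5
  row 3: a1 b32 a3 a4 a5
  row 4: b41 b42 a3 a4 a5
Rows 1 and 3 agree on Origin; apply Origin→DepTime, Aircraft and equate their DepTime, Aircraft entries.
Rows 1 and 3 agree on Origin, DepTime; apply Origin, DepTime→Capacity and equate their Capacity entries.
Rows 1 and 2 agree on Aircraft, Dest; apply Aircraft, Dest→Origin, Capacity and equate their Origin, Capacity entries.
Rows 1 and 4 agree on Aircraft, Dest; apply Aircraft, Dest→Origin, Capacity and equate their Origin, Capacity entries.
Rows 1 and 2 agree on Origin; apply Origin→DepTime, Aircraft and equate their DepTime, Aircraft entries.
Rows 1 and 4 agree on Origin; apply Origin→DepTime, Aircraft and equate their DepTime, Aircraft entries.
Row 1 is now all distinguished symbols — the join is lossless.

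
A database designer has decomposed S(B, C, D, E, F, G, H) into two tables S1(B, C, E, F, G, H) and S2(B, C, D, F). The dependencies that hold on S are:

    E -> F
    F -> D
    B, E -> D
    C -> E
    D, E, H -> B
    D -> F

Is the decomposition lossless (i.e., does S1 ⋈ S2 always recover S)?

Yes

Common attributes: S1 ∩ S2 = {B, C, F}.
Closure of {B, C, F}: F → D applies, adding D; C → E applies, adding E. So (B, C, F)⁺ = {B, C, D, E, F}.
This closure contains every attribute of S2, so S1 ∩ S2 → S2. The join is lossless.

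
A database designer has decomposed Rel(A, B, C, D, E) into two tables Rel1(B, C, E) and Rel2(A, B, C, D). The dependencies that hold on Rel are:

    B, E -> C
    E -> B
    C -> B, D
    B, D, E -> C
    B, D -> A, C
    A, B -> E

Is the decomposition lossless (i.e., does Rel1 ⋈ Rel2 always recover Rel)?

Common attributes: Rel1 ∩ Rel2 = {B, C}.
Closure of {B, C}: C → B, D applies, adding D; B, D → A, C applies, adding A; A, B → E applies, adding E. So (B, C)⁺ = {A, B, C, D, E}.
This closure contains every attribute of Rel1, so Rel1 ∩ Rel2 → Rel1. The join is lossless.

Yes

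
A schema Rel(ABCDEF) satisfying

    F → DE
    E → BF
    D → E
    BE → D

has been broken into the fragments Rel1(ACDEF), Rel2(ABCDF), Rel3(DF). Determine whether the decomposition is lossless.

Chase test. Columns are ABCDEF; row i has aⱼ where attribute j ∈ Reli, else bᵢⱼ.
Initial tableau (one row per fragment):
  row 1: a1 b12 a3 a4 a5 a6
  row 2: a1 a2 a3 a4 b25 a6
  row 3: b31 b32 b33 a4 b35 a6
Rows 1 and 2 agree on F; apply F→DE and equate their DE entries.
Rows 1 and 3 agree on F; apply F→DE and equate their DE entries.
Rows 1 and 2 agree on E; apply E→BF and equate their BF entries.
Rows 1 and 3 agree on E; apply E→BF and equate their BF entries.
Row 1 is now all distinguished symbols — the join is lossless.

Yes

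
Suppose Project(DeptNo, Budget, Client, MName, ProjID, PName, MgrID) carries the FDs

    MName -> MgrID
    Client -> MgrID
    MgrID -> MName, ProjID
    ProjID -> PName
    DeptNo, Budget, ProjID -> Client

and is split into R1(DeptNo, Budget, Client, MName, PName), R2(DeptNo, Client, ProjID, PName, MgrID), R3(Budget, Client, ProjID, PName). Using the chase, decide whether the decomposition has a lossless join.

Yes

Chase test. Columns are DeptNo, Budget, Client, MName, ProjID, PName, MgrID; row i has aⱼ where attribute j ∈ Ri, else bᵢⱼ.
Initial tableau (one row per fragment):
  row 1: a1 a2 a3 a4 b15 a6 b17
  row 2: a1 b22 a3 b24 a5 a6 a7
  row 3: b31 a2 a3 b34 a5 a6 b37
Rows 1 and 2 agree on Client; apply Client→MgrID and equate their MgrID entries.
Rows 1 and 3 agree on Client; apply Client→MgrID and equate their MgrID entries.
Rows 1 and 2 agree on MgrID; apply MgrID→MName, ProjID and equate their MName, ProjID entries.
Rows 1 and 3 agree on MgrID; apply MgrID→MName, ProjID and equate their MName, ProjID entries.
Row 1 is now all distinguished symbols — the join is lossless.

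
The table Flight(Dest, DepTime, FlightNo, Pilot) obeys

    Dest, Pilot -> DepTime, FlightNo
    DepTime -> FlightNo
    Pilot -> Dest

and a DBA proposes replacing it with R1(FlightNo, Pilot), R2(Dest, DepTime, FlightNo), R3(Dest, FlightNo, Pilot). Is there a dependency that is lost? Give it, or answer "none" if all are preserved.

Dest, Pilot -> DepTime, FlightNo

Check Dest, Pilot → DepTime, FlightNo: no single fragment contains all of {Dest, DepTime, FlightNo, Pilot}, and the restricted closure of {Dest, Pilot} across the fragments never reaches {DepTime, FlightNo}.
DepTime → FlightNo is preserved.
Pilot → Dest is preserved.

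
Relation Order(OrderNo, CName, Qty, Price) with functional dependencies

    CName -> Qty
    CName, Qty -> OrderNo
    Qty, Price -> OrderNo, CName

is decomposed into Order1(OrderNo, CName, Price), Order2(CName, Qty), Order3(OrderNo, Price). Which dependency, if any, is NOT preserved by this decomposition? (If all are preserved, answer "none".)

Check Qty, Price → OrderNo, CName: no single fragment contains all of {OrderNo, CName, Qty, Price}, and the restricted closure of {Qty, Price} across the fragments never reaches {OrderNo, CName}.
CName → Qty is preserved.
CName, Qty → OrderNo is preserved.

Qty, Price -> OrderNo, CName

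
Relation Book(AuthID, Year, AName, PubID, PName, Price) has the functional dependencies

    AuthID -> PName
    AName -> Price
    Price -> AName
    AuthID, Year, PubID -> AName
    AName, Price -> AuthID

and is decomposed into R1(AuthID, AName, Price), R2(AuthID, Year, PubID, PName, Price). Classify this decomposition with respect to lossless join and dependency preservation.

lossless and dependency-preserving

Lossless test: (AuthID, Price)⁺ = {AuthID, AName, PName, Price}, which contains all of one fragment — lossless.
Dependency preservation: AuthID, Year, PubID → AName is not contained in any single fragment, but the restricted closure of its left-hand side across the fragments still reaches the right-hand side; the remaining FDs each lie inside some fragment. All dependencies are preserved.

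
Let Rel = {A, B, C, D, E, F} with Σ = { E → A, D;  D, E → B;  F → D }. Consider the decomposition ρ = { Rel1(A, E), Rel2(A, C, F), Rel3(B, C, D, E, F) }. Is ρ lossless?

Yes

Chase test. Columns are A, B, C, D, E, F; row i has aⱼ where attribute j ∈ Reli, else bᵢⱼ.
Initial tableau (one row per fragment):
  row 1: a1 b12 b13 b14 a5 b16
  row 2: a1 b22 a3 b24 b25 a6
  row 3: b31 a2 a3 a4 a5 a6
Rows 1 and 3 agree on E; apply E→A, D and equate their A, D entries.
Rows 1 and 3 agree on D, E; apply D, E→B and equate their B entries.
Rows 2 and 3 agree on F; apply F→D and equate their D entries.
Row 3 is now all distinguished symbols — the join is lossless.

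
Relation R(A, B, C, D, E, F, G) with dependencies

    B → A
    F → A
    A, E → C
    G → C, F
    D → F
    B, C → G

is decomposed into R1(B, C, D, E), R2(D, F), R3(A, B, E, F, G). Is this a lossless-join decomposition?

Chase test. Columns are A, B, C, D, E, F, G; row i has aⱼ where attribute j ∈ Ri, else bᵢⱼ.
Initial tableau (one row per fragment):
  row 1: b11 a2 a3 a4 a5 b16 b17
  row 2: b21 b22 b23 a4 b25 a6 b27
  row 3: a1 a2 b33 b34 a5 a6 a7
Rows 1 and 3 agree on B; apply B→A and equate their A entries.
Rows 2 and 3 agree on F; apply F→A and equate their A entries.
Rows 1 and 3 agree on A, E; apply A, E→C and equate their C entries.
Rows 1 and 2 agree on D; apply D→F and equate their F entries.
Rows 1 and 3 agree on B, C; apply B, C→G and equate their G entries.
Row 1 is now all distinguished symbols — the join is lossless.

Yes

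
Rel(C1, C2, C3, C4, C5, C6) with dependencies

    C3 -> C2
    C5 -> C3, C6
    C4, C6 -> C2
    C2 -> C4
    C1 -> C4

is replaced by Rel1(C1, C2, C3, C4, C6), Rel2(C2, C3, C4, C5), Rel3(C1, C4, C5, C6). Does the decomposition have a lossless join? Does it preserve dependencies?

lossless and dependency-preserving

Lossless test (chase): Rows 2 and 3 agree on C5; apply C5→C3, C6 and equate their C3, C6 entries. Rows 1 and 3 agree on C4, C6; apply C4, C6→C2 and equate their C2 entries. Row 3 is now all distinguished symbols — the join is lossless.
Dependency preservation: C5 → C3, C6 is not contained in any single fragment, but the restricted closure of its left-hand side across the fragments still reaches the right-hand side; the remaining FDs each lie inside some fragment. All dependencies are preserved.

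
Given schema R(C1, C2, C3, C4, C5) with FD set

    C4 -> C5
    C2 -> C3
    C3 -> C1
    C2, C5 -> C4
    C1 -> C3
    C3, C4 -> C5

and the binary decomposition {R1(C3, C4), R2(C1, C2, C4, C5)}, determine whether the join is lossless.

No

Common attributes: R1 ∩ R2 = {C4}.
Closure of {C4}: C4 → C5 applies, adding C5. So (C4)⁺ = {C4, C5}.
The closure contains neither all of R1 = {C3, C4} nor all of R2 = {C1, C2, C4, C5}, so the common attributes are not a superkey of either fragment. The join is lossy.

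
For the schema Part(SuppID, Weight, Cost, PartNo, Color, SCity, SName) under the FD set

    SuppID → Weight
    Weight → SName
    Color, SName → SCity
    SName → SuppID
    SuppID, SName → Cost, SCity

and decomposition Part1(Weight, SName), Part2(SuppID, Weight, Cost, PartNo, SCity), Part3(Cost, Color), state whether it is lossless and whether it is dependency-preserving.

Lossless test (chase): Rows 1 and 2 agree on Weight; apply Weight→SName and equate their SName entries. Rows 1 and 2 agree on SName; apply SName→SuppID and equate their SuppID entries. Rows 1 and 2 agree on SuppID, SName; apply SuppID, SName→Cost, SCity and equate their Cost, SCity entries. No row becomes fully distinguished — the join is lossy.
Dependency preservation: Color, SName → SCity; SName → SuppID; SuppID, SName → Cost, SCity are not contained in any single fragment, but the restricted closure of each left-hand side across the fragments still reaches the right-hand side; the remaining FDs each lie inside some fragment. All dependencies are preserved.

lossy but dependency-preserving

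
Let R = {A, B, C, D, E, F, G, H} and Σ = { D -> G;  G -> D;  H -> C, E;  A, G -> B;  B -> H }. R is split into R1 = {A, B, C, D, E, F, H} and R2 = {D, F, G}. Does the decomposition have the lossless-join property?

Common attributes: R1 ∩ R2 = {D, F}.
Closure of {D, F}: D → G applies, adding G. So (D, F)⁺ = {D, F, G}.
This closure contains every attribute of R2, so R1 ∩ R2 → R2. The join is lossless.

Yes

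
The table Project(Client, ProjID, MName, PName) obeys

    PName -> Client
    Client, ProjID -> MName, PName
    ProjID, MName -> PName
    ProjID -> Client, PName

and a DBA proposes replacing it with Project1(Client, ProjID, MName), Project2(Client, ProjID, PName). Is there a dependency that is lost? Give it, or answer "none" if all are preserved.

none

PName → Client lies within Project2.
Client, ProjID → MName, PName: restricted closure across fragments reaches MName, PName.
ProjID, MName → PName: restricted closure across fragments reaches PName.
ProjID → Client, PName lies within Project2.
Every dependency is enforceable on the fragments, so the decomposition is dependency-preserving.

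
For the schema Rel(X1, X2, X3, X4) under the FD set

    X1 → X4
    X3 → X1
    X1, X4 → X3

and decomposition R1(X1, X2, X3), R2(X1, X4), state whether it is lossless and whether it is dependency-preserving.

lossless and dependency-preserving

Lossless test: (X1)⁺ = {X1, X3, X4}, which contains all of one fragment — lossless.
Dependency preservation: X1, X4 → X3 is not contained in any single fragment, but the restricted closure of its left-hand side across the fragments still reaches the right-hand side; the remaining FDs each lie inside some fragment. All dependencies are preserved.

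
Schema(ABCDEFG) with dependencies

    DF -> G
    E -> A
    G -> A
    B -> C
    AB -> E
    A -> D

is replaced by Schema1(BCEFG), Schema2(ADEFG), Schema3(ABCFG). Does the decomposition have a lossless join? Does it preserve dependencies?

Lossless test (chase): Rows 1 and 2 agree on E; apply E→A and equate their A entries. Rows 1 and 3 agree on AB; apply AB→E and equate their E entries. Rows 1 and 2 agree on A; apply A→D and equate their D entries. Rows 1 and 3 agree on A; apply A→D and equate their D entries. Row 1 is now all distinguished symbols — the join is lossless.
Dependency preservation: the restricted closure of {AB} across the fragments never reaches {E}, so AB → E cannot be enforced without a join — not preserved.

lossless but not dependency-preserving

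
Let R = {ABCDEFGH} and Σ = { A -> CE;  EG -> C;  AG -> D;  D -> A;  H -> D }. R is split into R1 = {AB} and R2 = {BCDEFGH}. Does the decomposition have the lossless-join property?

Common attributes: R1 ∩ R2 = {B}.
No dependency enlarges {B}, so (B)⁺ = {B}.
The closure contains neither all of R1 = {AB} nor all of R2 = {BCDEFGH}, so the common attributes are not a superkey of either fragment. The join is lossy.

No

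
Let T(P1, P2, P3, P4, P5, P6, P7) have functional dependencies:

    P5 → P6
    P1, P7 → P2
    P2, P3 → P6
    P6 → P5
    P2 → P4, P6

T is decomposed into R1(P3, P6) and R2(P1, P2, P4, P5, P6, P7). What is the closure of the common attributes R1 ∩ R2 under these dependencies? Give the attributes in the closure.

R1 ∩ R2 = {P6}.
P6 → P5 applies, adding P5
Closure: {P5, P6}.

P5, P6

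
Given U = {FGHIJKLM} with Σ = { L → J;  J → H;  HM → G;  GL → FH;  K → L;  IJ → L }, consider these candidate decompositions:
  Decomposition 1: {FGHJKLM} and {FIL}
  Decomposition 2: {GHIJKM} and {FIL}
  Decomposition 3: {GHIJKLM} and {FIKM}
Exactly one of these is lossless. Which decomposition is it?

Decomposition 1: common = {FL}, closure = {FHJL} → lossy.
Decomposition 2: common = {I}, closure = {I} → lossy.
Decomposition 3: common = {IKM}, closure = {FGHIJKLM} → lossless.

Decomposition 3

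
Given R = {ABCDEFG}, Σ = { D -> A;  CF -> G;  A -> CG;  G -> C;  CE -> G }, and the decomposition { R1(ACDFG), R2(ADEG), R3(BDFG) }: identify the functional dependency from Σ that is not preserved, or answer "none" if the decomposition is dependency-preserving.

CE -> G

Check CE → G: no single fragment contains all of {CEG}, and the restricted closure of {CE} across the fragments never reaches {G}.
D → A is preserved.
CF → G is preserved.
A → CG is preserved.
G → C is preserved.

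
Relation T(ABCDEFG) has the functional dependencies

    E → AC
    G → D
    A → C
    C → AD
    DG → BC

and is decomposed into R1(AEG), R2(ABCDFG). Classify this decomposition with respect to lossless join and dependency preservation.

lossy but dependency-preserving

Lossless test: (AG)⁺ = {ABCDG}, which is a superkey of neither fragment — lossy.
Dependency preservation: E → AC is not contained in any single fragment, but the restricted closure of its left-hand side across the fragments still reaches the right-hand side; the remaining FDs each lie inside some fragment. All dependencies are preserved.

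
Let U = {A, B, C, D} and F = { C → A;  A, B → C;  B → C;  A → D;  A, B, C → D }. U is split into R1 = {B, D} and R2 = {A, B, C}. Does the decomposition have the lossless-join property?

Yes

Common attributes: R1 ∩ R2 = {B}.
Closure of {B}: B → C applies, adding C; C → A applies, adding A; A → D applies, adding D. So (B)⁺ = {A, B, C, D}.
This closure contains every attribute of R1, so R1 ∩ R2 → R1. The join is lossless.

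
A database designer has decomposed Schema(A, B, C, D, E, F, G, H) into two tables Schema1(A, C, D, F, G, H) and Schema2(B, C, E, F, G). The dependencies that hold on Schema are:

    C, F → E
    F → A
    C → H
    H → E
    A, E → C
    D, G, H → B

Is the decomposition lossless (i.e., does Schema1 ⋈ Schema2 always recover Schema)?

No

Common attributes: Schema1 ∩ Schema2 = {C, F, G}.
Closure of {C, F, G}: C, F → E applies, adding E; F → A applies, adding A; C → H applies, adding H. So (C, F, G)⁺ = {A, C, E, F, G, H}.
The closure contains neither all of Schema1 = {A, C, D, F, G, H} nor all of Schema2 = {B, C, E, F, G}, so the common attributes are not a superkey of either fragment. The join is lossy.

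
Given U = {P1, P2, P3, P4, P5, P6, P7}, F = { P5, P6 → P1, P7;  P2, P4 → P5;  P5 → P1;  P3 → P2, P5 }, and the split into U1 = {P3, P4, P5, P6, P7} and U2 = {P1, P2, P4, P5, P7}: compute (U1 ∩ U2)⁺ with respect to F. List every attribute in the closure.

U1 ∩ U2 = {P4, P5, P7}.
P5 → P1 applies, adding P1
Closure: {P1, P4, P5, P7}.

P1, P4, P5, P7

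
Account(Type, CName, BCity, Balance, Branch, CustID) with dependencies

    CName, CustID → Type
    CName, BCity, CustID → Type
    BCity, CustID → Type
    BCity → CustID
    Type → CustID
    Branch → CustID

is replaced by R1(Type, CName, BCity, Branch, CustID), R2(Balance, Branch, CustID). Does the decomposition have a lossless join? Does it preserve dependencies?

lossy but dependency-preserving

Lossless test: (Branch, CustID)⁺ = {Branch, CustID}, which is a superkey of neither fragment — lossy.
Dependency preservation: every FD's attributes lie within a single fragment, so each can be enforced locally — preserved.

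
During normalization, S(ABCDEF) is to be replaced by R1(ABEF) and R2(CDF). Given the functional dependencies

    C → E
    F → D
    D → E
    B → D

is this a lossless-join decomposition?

Common attributes: R1 ∩ R2 = {F}.
Closure of {F}: F → D applies, adding D; D → E applies, adding E. So (F)⁺ = {DEF}.
The closure contains neither all of R1 = {ABEF} nor all of R2 = {CDF}, so the common attributes are not a superkey of either fragment. The join is lossy.

No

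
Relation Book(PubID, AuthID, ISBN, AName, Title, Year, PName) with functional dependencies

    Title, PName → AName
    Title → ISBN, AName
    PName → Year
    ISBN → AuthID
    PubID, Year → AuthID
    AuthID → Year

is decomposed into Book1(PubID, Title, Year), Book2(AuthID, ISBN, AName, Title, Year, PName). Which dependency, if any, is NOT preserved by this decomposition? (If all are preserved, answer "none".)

PubID, Year → AuthID

Check PubID, Year → AuthID: no single fragment contains all of {PubID, AuthID, Year}, and the restricted closure of {PubID, Year} across the fragments never reaches {AuthID}.
Title, PName → AName is preserved.
Title → ISBN, AName is preserved.
PName → Year is preserved.
ISBN → AuthID is preserved.
AuthID → Year is preserved.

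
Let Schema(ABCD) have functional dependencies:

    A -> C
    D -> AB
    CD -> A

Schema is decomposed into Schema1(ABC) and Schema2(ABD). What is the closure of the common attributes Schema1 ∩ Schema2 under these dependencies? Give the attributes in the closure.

Schema1 ∩ Schema2 = {AB}.
A → C applies, adding C
Closure: {ABC}.

ABC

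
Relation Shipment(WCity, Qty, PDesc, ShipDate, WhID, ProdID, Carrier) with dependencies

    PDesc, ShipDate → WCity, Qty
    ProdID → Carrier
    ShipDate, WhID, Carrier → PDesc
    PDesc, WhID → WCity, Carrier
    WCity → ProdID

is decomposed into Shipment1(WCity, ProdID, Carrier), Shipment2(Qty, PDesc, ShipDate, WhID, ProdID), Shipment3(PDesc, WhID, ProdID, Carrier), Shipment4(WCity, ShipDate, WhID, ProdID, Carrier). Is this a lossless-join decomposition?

Yes

Chase test. Columns are WCity, Qty, PDesc, ShipDate, WhID, ProdID, Carrier; row i has aⱼ where attribute j ∈ Shipmenti, else bᵢⱼ.
Initial tableau (one row per fragment):
  row 1: a1 b12 b13 b14 b15 a6 a7
  row 2: b21 a2 a3 a4 a5 a6 b27
  row 3: b31 b32 a3 b34 a5 a6 a7
  row 4: a1 b42 b43 a4 a5 a6 a7
Rows 1 and 2 agree on ProdID; apply ProdID→Carrier and equate their Carrier entries.
Rows 2 and 4 agree on ShipDate, WhID, Carrier; apply ShipDate, WhID, Carrier→PDesc and equate their PDesc entries.
Rows 2 and 3 agree on PDesc, WhID; apply PDesc, WhID→WCity, Carrier and equate their WCity, Carrier entries.
Rows 2 and 4 agree on PDesc, WhID; apply PDesc, WhID→WCity, Carrier and equate their WCity, Carrier entries.
Rows 2 and 4 agree on PDesc, ShipDate; apply PDesc, ShipDate→WCity, Qty and equate their WCity, Qty entries.
Row 2 is now all distinguished symbols — the join is lossless.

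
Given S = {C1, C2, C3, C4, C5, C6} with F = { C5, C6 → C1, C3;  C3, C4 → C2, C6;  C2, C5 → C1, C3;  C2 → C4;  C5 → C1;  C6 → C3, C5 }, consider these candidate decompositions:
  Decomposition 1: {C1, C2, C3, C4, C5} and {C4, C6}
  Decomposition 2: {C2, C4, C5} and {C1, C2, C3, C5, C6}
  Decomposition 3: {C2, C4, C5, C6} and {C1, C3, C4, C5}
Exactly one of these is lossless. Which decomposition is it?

Decomposition 2

Decomposition 1: common = {C4}, closure = {C4} → lossy.
Decomposition 2: common = {C2, C5}, closure = {C1, C2, C3, C4, C5, C6} → lossless.
Decomposition 3: common = {C4, C5}, closure = {C1, C4, C5} → lossy.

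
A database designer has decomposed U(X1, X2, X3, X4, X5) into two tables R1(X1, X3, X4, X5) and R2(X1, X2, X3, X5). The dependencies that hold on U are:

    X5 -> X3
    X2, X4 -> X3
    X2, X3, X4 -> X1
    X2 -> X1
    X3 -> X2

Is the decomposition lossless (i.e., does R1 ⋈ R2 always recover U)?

Common attributes: R1 ∩ R2 = {X1, X3, X5}.
Closure of {X1, X3, X5}: X3 → X2 applies, adding X2. So (X1, X3, X5)⁺ = {X1, X2, X3, X5}.
This closure contains every attribute of R2, so R1 ∩ R2 → R2. The join is lossless.

Yes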